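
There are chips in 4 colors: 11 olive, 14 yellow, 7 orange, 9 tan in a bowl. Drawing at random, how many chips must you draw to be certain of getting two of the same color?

The worst case takes 1 chip of each color without reaching 2 of any: 4 × 1 = 4.
The next chip must bring some color to 2, so 4 + 1 = 5.

5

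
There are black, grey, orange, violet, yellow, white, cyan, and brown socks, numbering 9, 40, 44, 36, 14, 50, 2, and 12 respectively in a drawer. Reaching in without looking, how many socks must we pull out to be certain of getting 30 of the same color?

154

In the worst case we take at most 29 of each color, but all 9 black, all 14 yellow, all 2 cyan, and all 12 brown (fewer than 29), giving 9 + 29 + 29 + 29 + 14 + 29 + 2 + 12 = 153.
One more sock then forces some color to 30, so 153 + 1 = 154.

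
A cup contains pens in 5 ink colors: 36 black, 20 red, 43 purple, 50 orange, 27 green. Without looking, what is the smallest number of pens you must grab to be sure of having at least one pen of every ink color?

157

The hardest ink color to obtain is red: we could draw every other pen first — 176 − 20 = 156 pens — without a single red one.
The next draw must be red, so 156 + 1 = 157.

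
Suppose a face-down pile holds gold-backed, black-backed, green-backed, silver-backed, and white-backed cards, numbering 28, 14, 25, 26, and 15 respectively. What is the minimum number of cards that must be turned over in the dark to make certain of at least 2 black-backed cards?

96

The worst case draws every non-black-backed card first: 28 + 25 + 26 + 15 = 94.
The next 2 draws are then forced to be black-backed, giving 94 + 2 = 96.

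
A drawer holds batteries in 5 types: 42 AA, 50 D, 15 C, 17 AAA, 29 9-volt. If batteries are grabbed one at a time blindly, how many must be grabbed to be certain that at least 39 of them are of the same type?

Treat the 5 types as pigeonholes.
In the worst case we take at most 38 of each type, but all 15 C, all 17 AAA, and all 29 9-volt (fewer than 38), giving 38 + 38 + 15 + 17 + 29 = 137.
One more battery then forces some type to 39, so 137 + 1 = 138.

138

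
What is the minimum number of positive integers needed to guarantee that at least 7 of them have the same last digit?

There are 10 possible last digits acting as pigeonholes.
With 10 × 6 = 60 positive integers we could place exactly 6 in each, with no class reaching 7.
One more forces some class to hold 7, so 60 + 1 = 61.

61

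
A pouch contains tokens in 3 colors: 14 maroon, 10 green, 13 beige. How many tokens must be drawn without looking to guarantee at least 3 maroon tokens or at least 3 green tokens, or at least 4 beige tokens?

8

The worst case stops just short of every target: 2 maroon, 2 green, 3 beige — 2 + 2 + 3 = 7 tokens.
One more token must push some color to its target, so 7 + 1 = 8.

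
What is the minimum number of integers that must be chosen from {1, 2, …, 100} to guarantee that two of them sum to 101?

51

Partition {1, …, 100} into 50 pairs: {1,100}, {2,99}, …, {50,51}.
Choosing 50 integers — say the integers 1 through 50 — takes one from each pair and avoids the property.
Choosing 51 forces two into the same pair by pigeonhole, and those sum to 101. So 51.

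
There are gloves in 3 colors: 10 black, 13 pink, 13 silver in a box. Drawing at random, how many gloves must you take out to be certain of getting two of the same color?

4

The worst case takes 1 glove of each color without reaching 2 of any: 3 × 1 = 3.
The next glove must bring some color to 2, so 3 + 1 = 4.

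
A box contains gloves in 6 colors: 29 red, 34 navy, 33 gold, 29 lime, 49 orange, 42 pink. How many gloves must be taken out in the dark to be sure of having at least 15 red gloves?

To avoid red gloves as long as possible, exhaust the other 5 colors first.
The worst case draws every non-red glove first: 34 + 33 + 29 + 49 + 42 = 187.
The next 15 draws are then forced to be red, giving 187 + 15 = 202.

202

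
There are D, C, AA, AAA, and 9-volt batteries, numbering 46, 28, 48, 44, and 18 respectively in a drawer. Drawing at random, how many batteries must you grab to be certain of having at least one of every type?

The hardest type to obtain is 9-volt: we could draw every other battery first — 184 − 18 = 166 batteries — without a single 9-volt one.
The next draw must be 9-volt, so 166 + 1 = 167.

167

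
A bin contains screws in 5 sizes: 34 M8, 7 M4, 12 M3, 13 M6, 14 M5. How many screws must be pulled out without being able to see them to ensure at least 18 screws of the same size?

Treat the 5 sizes as pigeonholes.
In the worst case we take at most 17 of each size, but all 7 M4, all 12 M3, all 13 M6, and all 14 M5 (fewer than 17), giving 17 + 7 + 12 + 13 + 14 = 63.
One more screw then forces some size to 18, so 63 + 1 = 64.

64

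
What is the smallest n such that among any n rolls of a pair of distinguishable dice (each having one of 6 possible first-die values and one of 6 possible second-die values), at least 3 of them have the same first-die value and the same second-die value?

73

There are 6 × 6 = 36 (first-die value, second-die value) combinations acting as pigeonholes.
With 36 × 2 = 72 rolls of a pair of distinguishable dice we could place exactly 2 in each, with no (first-die value, second-die value) pair reaching 3.
One more forces some (first-die value, second-die value) pair to hold 3, so 72 + 1 = 73.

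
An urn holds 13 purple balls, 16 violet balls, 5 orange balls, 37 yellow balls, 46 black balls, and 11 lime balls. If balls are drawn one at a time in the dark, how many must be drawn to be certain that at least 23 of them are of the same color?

90

In the worst case we take at most 22 of each color, but all 13 purple, all 16 violet, all 5 orange, and all 11 lime (fewer than 22), giving 13 + 16 + 5 + 22 + 22 + 11 = 89.
One more ball then forces some color to 23, so 89 + 1 = 90.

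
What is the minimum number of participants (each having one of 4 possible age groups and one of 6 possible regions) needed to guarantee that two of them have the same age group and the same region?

25

There are 4 × 6 = 24 (age group, region) combinations acting as pigeonholes.
With 24 participants we could place one in each, avoiding any repeat.
One more forces some (age group, region) pair to hold 2, so 24 + 1 = 25.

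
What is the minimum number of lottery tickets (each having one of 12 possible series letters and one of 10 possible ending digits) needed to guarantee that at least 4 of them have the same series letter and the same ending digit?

361

There are 12 × 10 = 120 (series letter, ending digit) combinations acting as pigeonholes.
With 120 × 3 = 360 lottery tickets we could place exactly 3 in each, with no (series letter, ending digit) pair reaching 4.
One more forces some (series letter, ending digit) pair to hold 4, so 360 + 1 = 361.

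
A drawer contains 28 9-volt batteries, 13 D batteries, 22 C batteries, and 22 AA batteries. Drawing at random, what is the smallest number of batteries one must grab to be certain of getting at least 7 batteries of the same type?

25

Treat the 4 types as pigeonholes.
The worst case takes 6 batteries of each type without reaching 7 of any: 4 × 6 = 24.
The next battery must bring some type to 7, so 24 + 1 = 25.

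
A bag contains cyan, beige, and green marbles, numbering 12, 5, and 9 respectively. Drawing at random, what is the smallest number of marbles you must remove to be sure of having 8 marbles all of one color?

20

Treat the 3 colors as pigeonholes.
In the worst case we take at most 7 of each color, but all 5 beige (fewer than 7), giving 7 + 5 + 7 = 19.
One more marble then forces some color to 8, so 19 + 1 = 20.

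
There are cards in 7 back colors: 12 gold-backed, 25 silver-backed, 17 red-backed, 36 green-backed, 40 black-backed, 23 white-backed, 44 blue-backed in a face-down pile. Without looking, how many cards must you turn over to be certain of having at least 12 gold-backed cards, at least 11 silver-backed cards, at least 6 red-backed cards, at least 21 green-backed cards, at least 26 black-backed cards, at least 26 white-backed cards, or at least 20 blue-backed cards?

114

Each of the 7 back colors has its own threshold; avoid all of them simultaneously.
The worst case stops just short of every target: 11 gold-backed, 10 silver-backed, 5 red-backed, 20 green-backed, 25 black-backed, all 23 white-backed, 19 blue-backed — 11 + 10 + 5 + 20 + 25 + 23 + 19 = 113 cards.
One more card must push some back color to its target, so 113 + 1 = 114.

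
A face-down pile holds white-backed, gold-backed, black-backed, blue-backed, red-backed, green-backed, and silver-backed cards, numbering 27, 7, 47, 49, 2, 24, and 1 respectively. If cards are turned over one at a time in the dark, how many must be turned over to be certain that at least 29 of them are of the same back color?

In the worst case we take at most 28 of each back color, but all 27 white-backed, all 7 gold-backed, all 2 red-backed, all 24 green-backed, and all 1 silver-backed (fewer than 28), giving 27 + 7 + 28 + 28 + 2 + 24 + 1 = 117.
One more card then forces some back color to 29, so 117 + 1 = 118.

118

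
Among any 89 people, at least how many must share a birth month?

If each of the 12 months of the year held at most 7, the total would be at most 12 × 7 = 84 < 89, a contradiction.
So at least one holds ⌈89/12⌉ = 8.

8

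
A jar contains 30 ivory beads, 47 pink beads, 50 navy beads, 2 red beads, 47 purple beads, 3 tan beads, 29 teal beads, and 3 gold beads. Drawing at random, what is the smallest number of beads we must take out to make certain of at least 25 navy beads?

The worst case draws every non-navy bead first: 30 + 47 + 2 + 47 + 3 + 29 + 3 = 161.
The next 25 draws are then forced to be navy, giving 161 + 25 = 186.

186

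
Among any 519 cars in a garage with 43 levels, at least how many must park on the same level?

13

The 519 cars fall into 43 levels.
If each of the 43 levels held at most 12, the total would be at most 43 × 12 = 516 < 519, a contradiction.
So at least one holds ⌈519/43⌉ = 13.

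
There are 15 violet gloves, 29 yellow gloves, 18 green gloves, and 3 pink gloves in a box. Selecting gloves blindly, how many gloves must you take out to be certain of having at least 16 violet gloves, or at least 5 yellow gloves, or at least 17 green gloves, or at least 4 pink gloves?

39

The worst case stops just short of every target: 15 violet, 4 yellow, 16 green, 3 pink — 15 + 4 + 16 + 3 = 38 gloves.
One more glove must push some color to its target, so 38 + 1 = 39.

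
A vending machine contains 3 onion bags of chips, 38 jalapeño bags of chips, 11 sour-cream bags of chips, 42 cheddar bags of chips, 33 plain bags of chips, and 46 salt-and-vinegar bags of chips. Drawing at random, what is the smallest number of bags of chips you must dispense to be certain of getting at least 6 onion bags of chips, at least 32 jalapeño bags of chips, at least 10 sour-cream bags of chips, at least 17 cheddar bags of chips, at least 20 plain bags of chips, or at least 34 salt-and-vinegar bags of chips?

The worst case stops just short of every target: all 3 onion, 31 jalapeño, 9 sour-cream, 16 cheddar, 19 plain, 33 salt-and-vinegar — 3 + 31 + 9 + 16 + 19 + 33 = 111 bags of chips.
One more bag of chips must push some flavor to its target, so 111 + 1 = 112.

112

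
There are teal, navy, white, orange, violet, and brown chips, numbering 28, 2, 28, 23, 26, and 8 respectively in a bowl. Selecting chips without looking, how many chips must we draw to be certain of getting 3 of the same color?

13

The worst case takes 2 chips of each color without reaching 3 of any: 6 × 2 = 12.
The next chip must bring some color to 3, so 12 + 1 = 13.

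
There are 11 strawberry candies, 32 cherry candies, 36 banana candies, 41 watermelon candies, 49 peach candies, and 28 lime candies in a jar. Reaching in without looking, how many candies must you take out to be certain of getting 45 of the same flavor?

193

In the worst case we take at most 44 of each flavor, but all 11 strawberry, all 32 cherry, all 36 banana, all 41 watermelon, and all 28 lime (fewer than 44), giving 11 + 32 + 36 + 41 + 44 + 28 = 192.
One more candy then forces some flavor to 45, so 192 + 1 = 193.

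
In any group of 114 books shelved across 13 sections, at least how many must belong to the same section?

If each of the 13 sections held at most 8, the total would be at most 13 × 8 = 104 < 114, a contradiction.
So at least one holds ⌈114/13⌉ = 9.

9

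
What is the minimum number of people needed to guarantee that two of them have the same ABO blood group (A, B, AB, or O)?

There are 4 ABO blood groups acting as pigeonholes.
With 4 people we could place one in each, avoiding any repeat.
One more forces some class to hold 2, so 4 + 1 = 5.

5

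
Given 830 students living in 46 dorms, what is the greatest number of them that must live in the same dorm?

19

If each of the 46 dorms held at most 18, the total would be at most 46 × 18 = 828 < 830, a contradiction.
So at least one holds ⌈830/46⌉ = 19.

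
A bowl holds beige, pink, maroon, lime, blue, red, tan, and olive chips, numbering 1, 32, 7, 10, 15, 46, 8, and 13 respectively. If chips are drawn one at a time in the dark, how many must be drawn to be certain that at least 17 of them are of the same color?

87

In the worst case we take at most 16 of each color, but all 1 beige, all 7 maroon, all 10 lime, all 15 blue, all 8 tan, and all 13 olive (fewer than 16), giving 1 + 16 + 7 + 10 + 15 + 16 + 8 + 13 = 86.
One more chip then forces some color to 17, so 86 + 1 = 87.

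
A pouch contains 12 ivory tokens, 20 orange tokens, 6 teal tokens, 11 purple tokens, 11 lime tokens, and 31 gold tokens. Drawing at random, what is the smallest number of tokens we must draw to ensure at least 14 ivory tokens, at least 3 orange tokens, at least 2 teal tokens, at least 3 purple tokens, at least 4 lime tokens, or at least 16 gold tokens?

The worst case stops just short of every target: all 12 ivory, 2 orange, 1 teal, 2 purple, 3 lime, 15 gold — 12 + 2 + 1 + 2 + 3 + 15 = 35 tokens.
One more token must push some color to its target, so 35 + 1 = 36.

36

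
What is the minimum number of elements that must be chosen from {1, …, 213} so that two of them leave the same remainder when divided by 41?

Group the integers by remainder mod 41; there are 41 residue classes, each nonempty in this range.
Choosing one from each class (41 integers) avoids any shared remainder.
One more choice must repeat a class, so two differ by a multiple of 41. Hence 41 + 1 = 42.

42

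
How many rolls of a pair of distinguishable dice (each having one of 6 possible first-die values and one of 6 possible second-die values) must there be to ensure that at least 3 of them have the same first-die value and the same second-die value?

There are 6 × 6 = 36 (first-die value, second-die value) combinations acting as pigeonholes.
With 36 × 2 = 72 rolls of a pair of distinguishable dice we could place exactly 2 in each, with no (first-die value, second-die value) pair reaching 3.
One more forces some (first-die value, second-die value) pair to hold 3, so 72 + 1 = 73.

73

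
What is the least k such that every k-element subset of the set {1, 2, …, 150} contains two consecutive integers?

Partition {1, …, 150} into 75 pairs: {1,2}, {3,4}, …, {149,150}.
Choosing 75 integers — say the 75 even numbers 2, 4, …, 150 — takes one from each pair and avoids the property.
Choosing 76 forces two into the same pair by pigeonhole, and those are consecutive. So 76.

76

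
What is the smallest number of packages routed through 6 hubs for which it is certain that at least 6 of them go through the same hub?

31

There are 6 hubs acting as pigeonholes.
With 6 × 5 = 30 packages we could place exactly 5 in each, with no class reaching 6.
One more forces some class to hold 6, so 30 + 1 = 31.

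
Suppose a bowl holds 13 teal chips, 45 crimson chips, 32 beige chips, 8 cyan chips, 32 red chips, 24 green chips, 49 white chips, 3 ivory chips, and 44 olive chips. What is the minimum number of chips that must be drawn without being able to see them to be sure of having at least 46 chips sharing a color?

247

Treat the 9 colors as pigeonholes.
In the worst case we take at most 45 of each color, but all 13 teal, all 32 beige, all 8 cyan, all 32 red, all 24 green, all 3 ivory, and all 44 olive (fewer than 45), giving 13 + 45 + 32 + 8 + 32 + 24 + 45 + 3 + 44 = 246.
One more chip then forces some color to 46, so 246 + 1 = 247.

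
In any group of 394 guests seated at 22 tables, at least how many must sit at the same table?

If each of the 22 tables held at most 17, the total would be at most 22 × 17 = 374 < 394, a contradiction.
So at least one holds ⌈394/22⌉ = 18.

18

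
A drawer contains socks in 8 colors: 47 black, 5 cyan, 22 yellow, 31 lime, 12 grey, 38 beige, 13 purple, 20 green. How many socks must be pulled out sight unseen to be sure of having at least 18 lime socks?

175

The worst case draws every non-lime sock first: 47 + 5 + 22 + 12 + 38 + 13 + 20 = 157.
The next 18 draws are then forced to be lime, giving 157 + 18 = 175.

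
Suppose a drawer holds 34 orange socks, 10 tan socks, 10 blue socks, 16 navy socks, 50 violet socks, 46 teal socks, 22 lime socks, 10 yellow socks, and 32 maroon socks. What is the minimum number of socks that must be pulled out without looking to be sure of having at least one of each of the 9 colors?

The hardest color to obtain is tan: we could draw every other sock first — 230 − 10 = 220 socks — without a single tan one.
The next draw must be tan, so 220 + 1 = 221.

221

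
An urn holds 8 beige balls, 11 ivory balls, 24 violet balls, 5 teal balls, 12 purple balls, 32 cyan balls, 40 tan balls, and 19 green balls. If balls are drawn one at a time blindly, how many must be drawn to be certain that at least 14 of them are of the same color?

89

Treat the 8 colors as pigeonholes.
In the worst case we take at most 13 of each color, but all 8 beige, all 11 ivory, all 5 teal, and all 12 purple (fewer than 13), giving 8 + 11 + 13 + 5 + 12 + 13 + 13 + 13 = 88.
One more ball then forces some color to 14, so 88 + 1 = 89.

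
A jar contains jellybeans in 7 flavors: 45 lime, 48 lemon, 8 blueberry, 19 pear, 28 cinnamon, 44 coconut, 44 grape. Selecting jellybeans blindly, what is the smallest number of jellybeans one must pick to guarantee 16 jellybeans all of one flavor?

99

In the worst case we take at most 15 of each flavor, but all 8 blueberry (fewer than 15), giving 15 + 15 + 8 + 15 + 15 + 15 + 15 = 98.
One more jellybean then forces some flavor to 16, so 98 + 1 = 99.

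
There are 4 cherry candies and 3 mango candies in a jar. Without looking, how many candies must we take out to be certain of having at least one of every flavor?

5

The hardest flavor to obtain is mango: we could draw every other candy first — 7 − 3 = 4 candies — without a single mango one.
The next draw must be mango, so 4 + 1 = 5.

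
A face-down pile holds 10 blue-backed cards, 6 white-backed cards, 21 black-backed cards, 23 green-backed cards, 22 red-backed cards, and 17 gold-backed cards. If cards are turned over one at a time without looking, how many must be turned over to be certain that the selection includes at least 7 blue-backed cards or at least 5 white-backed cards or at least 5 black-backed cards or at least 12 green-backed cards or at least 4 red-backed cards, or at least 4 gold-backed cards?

32

The worst case stops just short of every target: 6 blue-backed, 4 white-backed, 4 black-backed, 11 green-backed, 3 red-backed, 3 gold-backed — 6 + 4 + 4 + 11 + 3 + 3 = 31 cards.
One more card must push some back color to its target, so 31 + 1 = 32.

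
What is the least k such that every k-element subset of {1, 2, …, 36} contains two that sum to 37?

Partition {1, …, 36} into 18 pairs: {1,36}, {2,35}, …, {18,19}.
Choosing 18 integers — say the integers 1 through 18 — takes one from each pair and avoids the property.
Choosing 19 forces two into the same pair by pigeonhole, and those sum to 37. So 19.

19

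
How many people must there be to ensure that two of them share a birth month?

13

There are 12 months of the year acting as pigeonholes.
With 12 people we could place one in each, avoiding any repeat.
One more forces some class to hold 2, so 12 + 1 = 13.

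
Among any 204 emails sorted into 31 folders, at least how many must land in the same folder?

7

If each of the 31 folders held at most 6, the total would be at most 31 × 6 = 186 < 204, a contradiction.
So at least one holds ⌈204/31⌉ = 7.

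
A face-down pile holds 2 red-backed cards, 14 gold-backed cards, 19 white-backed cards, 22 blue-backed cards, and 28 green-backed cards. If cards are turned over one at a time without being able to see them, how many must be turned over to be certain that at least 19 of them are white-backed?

The worst case draws every non-white-backed card first: 2 + 14 + 22 + 28 = 66.
The next 19 draws are then forced to be white-backed, giving 66 + 19 = 85.

85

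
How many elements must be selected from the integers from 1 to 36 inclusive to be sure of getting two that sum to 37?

Partition {1, …, 36} into 18 pairs: {1,36}, {2,35}, …, {18,19}.
Choosing 18 integers — say the integers 1 through 18 — takes one from each pair and avoids the property.
Choosing 19 forces two into the same pair by pigeonhole, and those sum to 37. So 19.

19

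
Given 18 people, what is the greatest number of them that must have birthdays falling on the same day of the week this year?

If each of the 7 days of the week held at most 2, the total would be at most 7 × 2 = 14 < 18, a contradiction.
So at least one holds ⌈18/7⌉ = 3.

3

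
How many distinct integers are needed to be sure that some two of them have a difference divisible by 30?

31

Two integers differ by a multiple of 30 exactly when they share a remainder mod 30.
There are 30 residue classes mod 30, so 30 integers can all lie in distinct classes.
One more integer must repeat a residue, giving a difference divisible by 30. So n = 30 + 1 = 31.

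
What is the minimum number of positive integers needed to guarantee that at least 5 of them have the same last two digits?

401

There are 100 possible two-digit endings acting as pigeonholes.
With 100 × 4 = 400 positive integers we could place exactly 4 in each, with no class reaching 5.
One more forces some class to hold 5, so 400 + 1 = 401.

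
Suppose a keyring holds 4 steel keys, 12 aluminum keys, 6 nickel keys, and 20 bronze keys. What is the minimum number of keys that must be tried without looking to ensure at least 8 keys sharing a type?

In the worst case we take at most 7 of each type, but all 4 steel and all 6 nickel (fewer than 7), giving 4 + 7 + 6 + 7 = 24.
One more key then forces some type to 8, so 24 + 1 = 25.

25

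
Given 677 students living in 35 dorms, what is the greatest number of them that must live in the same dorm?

20

The 677 students fall into 35 dorms.
If each of the 35 dorms held at most 19, the total would be at most 35 × 19 = 665 < 677, a contradiction.
So at least one holds ⌈677/35⌉ = 20.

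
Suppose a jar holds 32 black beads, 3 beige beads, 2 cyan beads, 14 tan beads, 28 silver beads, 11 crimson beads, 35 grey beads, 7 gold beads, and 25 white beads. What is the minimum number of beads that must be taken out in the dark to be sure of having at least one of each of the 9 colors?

156

The hardest color to obtain is cyan: we could draw every other bead first — 157 − 2 = 155 beads — without a single cyan one.
The next draw must be cyan, so 155 + 1 = 156.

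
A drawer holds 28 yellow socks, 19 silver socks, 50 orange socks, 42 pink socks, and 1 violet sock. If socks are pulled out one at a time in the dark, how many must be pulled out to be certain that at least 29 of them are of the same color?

105

In the worst case we take at most 28 of each color, but all 19 silver and all 1 violet (fewer than 28), giving 28 + 19 + 28 + 28 + 1 = 104.
One more sock then forces some color to 29, so 104 + 1 = 105.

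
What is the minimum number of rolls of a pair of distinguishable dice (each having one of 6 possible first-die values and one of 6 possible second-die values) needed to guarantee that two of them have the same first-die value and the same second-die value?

There are 6 × 6 = 36 (first-die value, second-die value) combinations acting as pigeonholes.
With 36 rolls of a pair of distinguishable dice we could place one in each, avoiding any repeat.
One more forces some (first-die value, second-die value) pair to hold 2, so 36 + 1 = 37.

37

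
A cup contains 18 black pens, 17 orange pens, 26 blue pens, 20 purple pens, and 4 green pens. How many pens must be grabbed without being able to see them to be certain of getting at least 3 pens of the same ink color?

11

Treat the 5 ink colors as pigeonholes.
The worst case takes 2 pens of each ink color without reaching 3 of any: 5 × 2 = 10.
The next pen must bring some ink color to 3, so 10 + 1 = 11.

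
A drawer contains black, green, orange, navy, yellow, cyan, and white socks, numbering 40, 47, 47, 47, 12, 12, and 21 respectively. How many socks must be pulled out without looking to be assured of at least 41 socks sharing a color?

206

In the worst case we take at most 40 of each color, but all 12 yellow, all 12 cyan, and all 21 white (fewer than 40), giving 40 + 40 + 40 + 40 + 12 + 12 + 21 = 205.
One more sock then forces some color to 41, so 205 + 1 = 206.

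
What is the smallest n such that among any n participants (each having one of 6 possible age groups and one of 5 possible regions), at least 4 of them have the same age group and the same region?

91

There are 6 × 5 = 30 (age group, region) combinations acting as pigeonholes.
With 30 × 3 = 90 participants we could place exactly 3 in each, with no (age group, region) pair reaching 4.
One more forces some (age group, region) pair to hold 4, so 90 + 1 = 91.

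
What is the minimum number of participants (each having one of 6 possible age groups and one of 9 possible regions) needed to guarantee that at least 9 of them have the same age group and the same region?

433

There are 6 × 9 = 54 (age group, region) combinations acting as pigeonholes.
With 54 × 8 = 432 participants we could place exactly 8 in each, with no (age group, region) pair reaching 9.
One more forces some (age group, region) pair to hold 9, so 432 + 1 = 433.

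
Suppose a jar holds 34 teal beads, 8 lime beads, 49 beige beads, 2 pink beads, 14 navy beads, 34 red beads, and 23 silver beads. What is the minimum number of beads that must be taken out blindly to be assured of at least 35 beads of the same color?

Treat the 7 colors as pigeonholes.
In the worst case we take at most 34 of each color, but all 8 lime, all 2 pink, all 14 navy, and all 23 silver (fewer than 34), giving 34 + 8 + 34 + 2 + 14 + 34 + 23 = 149.
One more bead then forces some color to 35, so 149 + 1 = 150.

150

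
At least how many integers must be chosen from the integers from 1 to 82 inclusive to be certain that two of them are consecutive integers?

42

Partition {1, …, 82} into 41 pairs: {1,2}, {3,4}, …, {81,82}.
Choosing 41 integers — say the 41 even numbers 2, 4, …, 82 — takes one from each pair and avoids the property.
Choosing 42 forces two into the same pair by pigeonhole, and those are consecutive. So 42.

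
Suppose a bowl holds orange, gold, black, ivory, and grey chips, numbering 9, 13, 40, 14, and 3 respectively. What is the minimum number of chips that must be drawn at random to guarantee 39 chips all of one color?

In the worst case we take at most 38 of each color, but all 9 orange, all 13 gold, all 14 ivory, and all 3 grey (fewer than 38), giving 9 + 13 + 38 + 14 + 3 = 77.
One more chip then forces some color to 39, so 77 + 1 = 78.

78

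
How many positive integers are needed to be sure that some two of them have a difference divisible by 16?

17

Two integers differ by a multiple of 16 exactly when they share a remainder mod 16.
There are 16 residue classes mod 16, so 16 integers can all lie in distinct classes.
One more integer must repeat a residue, giving a difference divisible by 16. So n = 16 + 1 = 17.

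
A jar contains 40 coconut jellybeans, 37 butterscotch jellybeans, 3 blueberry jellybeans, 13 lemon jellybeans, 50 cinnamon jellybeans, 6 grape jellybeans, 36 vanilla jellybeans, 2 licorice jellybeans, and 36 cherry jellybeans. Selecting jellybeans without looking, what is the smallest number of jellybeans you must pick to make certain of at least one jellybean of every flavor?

222

The hardest flavor to obtain is licorice: we could draw every other jellybean first — 223 − 2 = 221 jellybeans — without a single licorice one.
The next draw must be licorice, so 221 + 1 = 222.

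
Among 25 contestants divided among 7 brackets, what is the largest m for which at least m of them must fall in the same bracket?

4

The 25 contestants fall into 7 brackets.
If each of the 7 brackets held at most 3, the total would be at most 7 × 3 = 21 < 25, a contradiction.
So at least one holds ⌈25/7⌉ = 4.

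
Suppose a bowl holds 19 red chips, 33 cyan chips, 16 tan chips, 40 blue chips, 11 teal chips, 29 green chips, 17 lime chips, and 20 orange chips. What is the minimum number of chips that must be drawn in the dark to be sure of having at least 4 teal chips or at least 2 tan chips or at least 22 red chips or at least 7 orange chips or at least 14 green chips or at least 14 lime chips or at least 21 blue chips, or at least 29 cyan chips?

The worst case stops just short of every target: all 19 red, 28 cyan, 1 tan, 20 blue, 3 teal, 13 green, 13 lime, 6 orange — 19 + 28 + 1 + 20 + 3 + 13 + 13 + 6 = 103 chips.
One more chip must push some color to its target, so 103 + 1 = 104.

104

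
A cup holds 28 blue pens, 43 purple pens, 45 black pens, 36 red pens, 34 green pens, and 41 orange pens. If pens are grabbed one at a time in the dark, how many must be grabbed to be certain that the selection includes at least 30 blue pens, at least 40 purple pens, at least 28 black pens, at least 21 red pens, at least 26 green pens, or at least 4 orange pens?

The worst case stops just short of every target: all 28 blue, 39 purple, 27 black, 20 red, 25 green, 3 orange — 28 + 39 + 27 + 20 + 25 + 3 = 142 pens.
One more pen must push some ink color to its target, so 142 + 1 = 143.

143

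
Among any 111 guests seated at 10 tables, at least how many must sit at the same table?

The 111 guests fall into 10 tables.
If each of the 10 tables held at most 11, the total would be at most 10 × 11 = 110 < 111, a contradiction.
So at least one holds ⌈111/10⌉ = 12.

12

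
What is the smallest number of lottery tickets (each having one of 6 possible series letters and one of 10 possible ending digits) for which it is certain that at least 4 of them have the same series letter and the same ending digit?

There are 6 × 10 = 60 (series letter, ending digit) combinations acting as pigeonholes.
With 60 × 3 = 180 lottery tickets we could place exactly 3 in each, with no (series letter, ending digit) pair reaching 4.
One more forces some (series letter, ending digit) pair to hold 4, so 180 + 1 = 181.

181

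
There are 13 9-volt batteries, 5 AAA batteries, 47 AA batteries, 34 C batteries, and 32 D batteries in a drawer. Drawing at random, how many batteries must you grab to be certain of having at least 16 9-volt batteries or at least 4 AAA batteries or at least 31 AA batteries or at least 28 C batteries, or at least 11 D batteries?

The worst case stops just short of every target: all 13 9-volt, 3 AAA, 30 AA, 27 C, 10 D — 13 + 3 + 30 + 27 + 10 = 83 batteries.
One more battery must push some type to its target, so 83 + 1 = 84.

84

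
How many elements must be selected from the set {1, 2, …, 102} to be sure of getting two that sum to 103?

Partition {1, …, 102} into 51 pairs: {1,102}, {2,101}, …, {51,52}.
Choosing 51 integers — say the integers 1 through 51 — takes one from each pair and avoids the property.
Choosing 52 forces two into the same pair by pigeonhole, and those sum to 103. So 52.

52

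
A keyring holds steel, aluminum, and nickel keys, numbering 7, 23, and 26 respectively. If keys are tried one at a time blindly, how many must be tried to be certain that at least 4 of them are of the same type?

Treat the 3 types as pigeonholes.
The worst case takes 3 keys of each type without reaching 4 of any: 3 × 3 = 9.
The next key must bring some type to 4, so 9 + 1 = 10.

10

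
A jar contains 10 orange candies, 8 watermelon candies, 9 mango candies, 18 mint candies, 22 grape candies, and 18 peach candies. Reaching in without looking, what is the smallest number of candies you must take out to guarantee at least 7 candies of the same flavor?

37

The worst case takes 6 candies of each flavor without reaching 7 of any: 6 × 6 = 36.
The next candy must bring some flavor to 7, so 36 + 1 = 37.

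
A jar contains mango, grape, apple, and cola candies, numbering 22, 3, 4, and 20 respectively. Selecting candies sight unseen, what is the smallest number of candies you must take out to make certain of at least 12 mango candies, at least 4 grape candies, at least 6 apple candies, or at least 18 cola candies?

The worst case stops just short of every target: 11 mango, 3 grape, all 4 apple, 17 cola — 11 + 3 + 4 + 17 = 35 candies.
One more candy must push some flavor to its target, so 35 + 1 = 36.

36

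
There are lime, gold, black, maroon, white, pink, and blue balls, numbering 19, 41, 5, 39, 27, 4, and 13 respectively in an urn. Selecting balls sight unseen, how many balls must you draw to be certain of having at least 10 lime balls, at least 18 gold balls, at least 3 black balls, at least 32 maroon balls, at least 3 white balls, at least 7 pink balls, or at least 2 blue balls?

67

The worst case stops just short of every target: 9 lime, 17 gold, 2 black, 31 maroon, 2 white, all 4 pink, 1 blue — 9 + 17 + 2 + 31 + 2 + 4 + 1 = 66 balls.
One more ball must push some color to its target, so 66 + 1 = 67.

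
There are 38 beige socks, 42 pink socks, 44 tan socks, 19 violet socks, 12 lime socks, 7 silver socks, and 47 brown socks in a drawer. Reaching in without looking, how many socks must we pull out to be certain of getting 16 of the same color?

In the worst case we take at most 15 of each color, but all 12 lime and all 7 silver (fewer than 15), giving 15 + 15 + 15 + 15 + 12 + 7 + 15 = 94.
One more sock then forces some color to 16, so 94 + 1 = 95.

95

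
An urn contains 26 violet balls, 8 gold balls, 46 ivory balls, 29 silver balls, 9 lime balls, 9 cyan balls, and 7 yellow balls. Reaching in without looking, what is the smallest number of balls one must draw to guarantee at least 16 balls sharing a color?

In the worst case we take at most 15 of each color, but all 8 gold, all 9 lime, all 9 cyan, and all 7 yellow (fewer than 15), giving 15 + 8 + 15 + 15 + 9 + 9 + 7 = 78.
One more ball then forces some color to 16, so 78 + 1 = 79.

79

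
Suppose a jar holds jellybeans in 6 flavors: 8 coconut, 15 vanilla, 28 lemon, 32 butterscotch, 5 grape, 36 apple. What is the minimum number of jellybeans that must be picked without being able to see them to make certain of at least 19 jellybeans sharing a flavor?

83

Treat the 6 flavors as pigeonholes.
In the worst case we take at most 18 of each flavor, but all 8 coconut, all 15 vanilla, and all 5 grape (fewer than 18), giving 8 + 15 + 18 + 18 + 5 + 18 = 82.
One more jellybean then forces some flavor to 19, so 82 + 1 = 83.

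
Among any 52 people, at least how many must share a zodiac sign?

5

The 52 people fall into 12 zodiac signs.
If each of the 12 zodiac signs held at most 4, the total would be at most 12 × 4 = 48 < 52, a contradiction.
So at least one holds ⌈52/12⌉ = 5.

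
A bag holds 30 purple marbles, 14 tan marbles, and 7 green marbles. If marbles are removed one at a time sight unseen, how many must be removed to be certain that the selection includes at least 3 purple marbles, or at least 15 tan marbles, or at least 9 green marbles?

The worst case stops just short of every target: 2 purple, 14 tan, all 7 green — 2 + 14 + 7 = 23 marbles.
One more marble must push some color to its target, so 23 + 1 = 24.

24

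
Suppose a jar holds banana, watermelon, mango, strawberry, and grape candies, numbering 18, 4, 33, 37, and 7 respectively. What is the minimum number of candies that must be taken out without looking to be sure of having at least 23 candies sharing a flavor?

Treat the 5 flavors as pigeonholes.
In the worst case we take at most 22 of each flavor, but all 18 banana, all 4 watermelon, and all 7 grape (fewer than 22), giving 18 + 4 + 22 + 22 + 7 = 73.
One more candy then forces some flavor to 23, so 73 + 1 = 74.

74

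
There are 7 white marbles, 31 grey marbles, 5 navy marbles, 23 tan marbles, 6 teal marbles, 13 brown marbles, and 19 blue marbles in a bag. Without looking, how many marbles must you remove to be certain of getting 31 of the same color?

104

In the worst case we take at most 30 of each color, but all 7 white, all 5 navy, all 23 tan, all 6 teal, all 13 brown, and all 19 blue (fewer than 30), giving 7 + 30 + 5 + 23 + 6 + 13 + 19 = 103.
One more marble then forces some color to 31, so 103 + 1 = 104.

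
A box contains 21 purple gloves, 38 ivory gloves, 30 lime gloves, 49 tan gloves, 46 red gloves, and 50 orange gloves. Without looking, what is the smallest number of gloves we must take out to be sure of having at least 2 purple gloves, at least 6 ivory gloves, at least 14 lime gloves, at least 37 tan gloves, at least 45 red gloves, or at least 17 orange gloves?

116

The worst case stops just short of every target: 1 purple, 5 ivory, 13 lime, 36 tan, 44 red, 16 orange — 1 + 5 + 13 + 36 + 44 + 16 = 115 gloves.
One more glove must push some color to its target, so 115 + 1 = 116.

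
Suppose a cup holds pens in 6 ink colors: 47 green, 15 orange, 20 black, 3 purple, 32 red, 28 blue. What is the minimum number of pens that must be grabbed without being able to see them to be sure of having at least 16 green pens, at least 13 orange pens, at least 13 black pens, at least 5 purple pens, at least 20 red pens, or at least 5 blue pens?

66

The worst case stops just short of every target: 15 green, 12 orange, 12 black, all 3 purple, 19 red, 4 blue — 15 + 12 + 12 + 3 + 19 + 4 = 65 pens.
One more pen must push some ink color to its target, so 65 + 1 = 66.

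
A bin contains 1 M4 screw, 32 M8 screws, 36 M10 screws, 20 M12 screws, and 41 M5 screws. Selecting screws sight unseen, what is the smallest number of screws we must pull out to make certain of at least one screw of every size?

The hardest size to obtain is M4: we could draw every other screw first — 130 − 1 = 129 screws — without a single M4 one.
The next draw must be M4, so 129 + 1 = 130.

130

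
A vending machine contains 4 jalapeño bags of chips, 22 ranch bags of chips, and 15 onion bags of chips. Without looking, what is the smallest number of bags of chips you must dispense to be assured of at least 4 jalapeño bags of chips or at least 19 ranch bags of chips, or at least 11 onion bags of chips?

The worst case stops just short of every target: 3 jalapeño, 18 ranch, 10 onion — 3 + 18 + 10 = 31 bags of chips.
One more bag of chips must push some flavor to its target, so 31 + 1 = 32.

32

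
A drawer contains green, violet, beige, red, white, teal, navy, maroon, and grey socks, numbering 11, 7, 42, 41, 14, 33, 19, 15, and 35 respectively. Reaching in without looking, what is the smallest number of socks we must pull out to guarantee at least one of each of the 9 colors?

The hardest color to obtain is violet: we could draw every other sock first — 217 − 7 = 210 socks — without a single violet one.
The next draw must be violet, so 210 + 1 = 211.

211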